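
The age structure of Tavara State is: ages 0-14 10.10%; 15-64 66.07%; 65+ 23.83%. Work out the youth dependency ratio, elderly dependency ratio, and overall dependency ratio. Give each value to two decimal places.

Youth dependency ratio: 15.29
Old-age dependency ratio: 36.07
Total dependency ratio: 51.35

Youth dependency ratio = 10.10 / 66.07 × 100 = 15.29
Old-age dependency ratio = 23.83 / 66.07 × 100 = 36.07
Total dependency ratio = (10.10 + 23.83) / 66.07 × 100 = 33.93 / 66.07 × 100 = 51.35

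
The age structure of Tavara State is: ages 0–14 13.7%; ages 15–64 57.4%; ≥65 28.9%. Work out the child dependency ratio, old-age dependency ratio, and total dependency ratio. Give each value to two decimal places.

Youth dependency ratio = 13.7 / 57.4 × 100 = 23.87
Old-age dependency ratio = 28.9 / 57.4 × 100 = 50.35
Total dependency ratio = (13.7 + 28.9) / 57.4 × 100 = 42.6 / 57.4 × 100 = 74.22

Youth dependency ratio: 23.87
Old-age dependency ratio: 50.35
Total dependency ratio: 74.22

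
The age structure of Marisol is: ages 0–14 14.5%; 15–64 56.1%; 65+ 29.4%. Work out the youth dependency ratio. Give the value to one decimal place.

Youth dependency ratio: 25.8

Youth dependency ratio = 14.5 / 56.1 × 100 = 25.8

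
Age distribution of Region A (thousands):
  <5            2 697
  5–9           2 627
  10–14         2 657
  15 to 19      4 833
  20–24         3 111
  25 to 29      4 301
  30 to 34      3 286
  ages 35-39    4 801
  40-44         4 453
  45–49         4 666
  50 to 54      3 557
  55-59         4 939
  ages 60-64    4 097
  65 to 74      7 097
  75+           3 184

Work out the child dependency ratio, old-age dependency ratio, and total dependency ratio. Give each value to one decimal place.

0–14: 2 697 + 2 627 + 2 657 = 7 981
15–64: 4 833 + 3 111 + 4 301 + 3 286 + 4 801 + 4 453 + 4 666 + 3 557 + 4 939 + 4 097 = 42 044
65+: 7 097 + 3 184 = 10 281
Youth dependency ratio = 7 981 / 42 044 × 100 = 19.0
Old-age dependency ratio = 10 281 / 42 044 × 100 = 24.5
Total dependency ratio = (7 981 + 10 281) / 42 044 × 100 = 18 262 / 42 044 × 100 = 43.4

Youth dependency ratio: 19.0
Old-age dependency ratio: 24.5
Total dependency ratio: 43.4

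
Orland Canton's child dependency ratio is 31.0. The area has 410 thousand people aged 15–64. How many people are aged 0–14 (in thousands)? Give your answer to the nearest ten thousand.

Aged 0–14: 130

Youth dependency ratio = youth / working-age × 100
31.0 = Y / 410 × 100
⇒ 130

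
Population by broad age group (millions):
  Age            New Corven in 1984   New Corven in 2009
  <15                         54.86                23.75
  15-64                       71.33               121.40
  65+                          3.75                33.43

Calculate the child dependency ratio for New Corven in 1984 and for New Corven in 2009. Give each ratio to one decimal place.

New Corven in 1984: 76.9
New Corven in 2009: 19.6

New Corven in 1984: 54.86 / 71.33 × 100 = 76.9
New Corven in 2009: 23.75 / 121.40 × 100 = 19.6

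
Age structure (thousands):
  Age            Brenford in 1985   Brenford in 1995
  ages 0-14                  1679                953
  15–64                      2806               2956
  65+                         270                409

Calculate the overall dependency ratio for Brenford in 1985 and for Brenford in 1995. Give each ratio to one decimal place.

Brenford in 1985: 69.5
Brenford in 1995: 46.1

Brenford in 1985: (1679 + 270) / 2806 × 100 = 1949 / 2806 × 100 = 69.5
Brenford in 1995: (953 + 409) / 2956 × 100 = 1362 / 2956 × 100 = 46.1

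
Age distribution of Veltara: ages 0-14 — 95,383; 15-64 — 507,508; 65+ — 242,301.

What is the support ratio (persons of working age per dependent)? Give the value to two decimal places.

Support ratio = 507,508 / (95,383 + 242,301) = 507,508 / 337,684 = 1.50

Support ratio: 1.50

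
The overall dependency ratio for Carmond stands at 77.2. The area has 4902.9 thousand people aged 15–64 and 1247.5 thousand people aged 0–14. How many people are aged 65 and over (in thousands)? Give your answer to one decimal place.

Aged 65 and over: 2537.5

Total dependency ratio = (youth + elderly) / working-age × 100
77.2 = (1247.5 + E) / 4902.9 × 100
⇒ 2537.5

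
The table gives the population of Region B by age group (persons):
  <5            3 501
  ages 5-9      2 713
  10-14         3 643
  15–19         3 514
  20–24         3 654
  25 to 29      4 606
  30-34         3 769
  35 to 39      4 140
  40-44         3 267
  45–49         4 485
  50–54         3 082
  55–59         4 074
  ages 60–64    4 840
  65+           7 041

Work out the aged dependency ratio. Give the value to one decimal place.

Old-age dependency ratio: 17.9

0–14: 3 501 + 2 713 + 3 643 = 9 857
15–64: 3 514 + 3 654 + 4 606 + 3 769 + 4 140 + 3 267 + 4 485 + 3 082 + 4 074 + 4 840 = 39 431
65+: 7 041
Old-age dependency ratio = 7 041 / 39 431 × 100 = 17.9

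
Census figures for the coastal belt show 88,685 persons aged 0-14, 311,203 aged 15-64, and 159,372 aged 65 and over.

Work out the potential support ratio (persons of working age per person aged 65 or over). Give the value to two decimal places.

Potential support ratio = 311,203 / 159,372 = 1.95

Potential support ratio: 1.95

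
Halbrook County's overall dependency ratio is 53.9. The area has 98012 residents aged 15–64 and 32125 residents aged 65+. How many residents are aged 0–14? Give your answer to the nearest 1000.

Aged 0–14: 21000

Total dependency ratio = (youth + elderly) / working-age × 100
53.9 = (Y + 32125) / 98012 × 100
⇒ 21000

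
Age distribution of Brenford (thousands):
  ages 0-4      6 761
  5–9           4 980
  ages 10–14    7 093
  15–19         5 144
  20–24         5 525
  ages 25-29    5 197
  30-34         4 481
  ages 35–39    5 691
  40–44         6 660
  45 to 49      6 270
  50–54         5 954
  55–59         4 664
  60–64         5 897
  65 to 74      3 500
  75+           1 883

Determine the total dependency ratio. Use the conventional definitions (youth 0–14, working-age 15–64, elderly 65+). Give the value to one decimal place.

0–14: 6 761 + 4 980 + 7 093 = 18 834
15–64: 5 144 + 5 525 + 5 197 + 4 481 + 5 691 + 6 660 + 6 270 + 5 954 + 4 664 + 5 897 = 55 483
65+: 3 500 + 1 883 = 5 383
Total dependency ratio = (18 834 + 5 383) / 55 483 × 100 = 24 217 / 55 483 × 100 = 43.6

Total dependency ratio: 43.6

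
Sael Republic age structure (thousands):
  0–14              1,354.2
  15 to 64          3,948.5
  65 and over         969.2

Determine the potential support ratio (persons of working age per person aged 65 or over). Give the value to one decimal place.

Potential support ratio: 4.1

Potential support ratio = 3,948.5 / 969.2 = 4.1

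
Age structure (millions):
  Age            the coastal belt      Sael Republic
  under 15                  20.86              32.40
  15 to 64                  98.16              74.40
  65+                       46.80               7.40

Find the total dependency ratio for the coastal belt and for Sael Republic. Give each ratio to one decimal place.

the coastal belt: (20.86 + 46.80) / 98.16 × 100 = 67.66 / 98.16 × 100 = 68.9
Sael Republic: (32.40 + 7.40) / 74.40 × 100 = 39.80 / 74.40 × 100 = 53.5

the coastal belt: 68.9
Sael Republic: 53.5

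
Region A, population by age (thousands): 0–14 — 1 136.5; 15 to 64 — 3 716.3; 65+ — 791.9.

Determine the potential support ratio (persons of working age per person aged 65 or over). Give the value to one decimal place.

Potential support ratio = 3 716.3 / 791.9 = 4.7

Potential support ratio: 4.7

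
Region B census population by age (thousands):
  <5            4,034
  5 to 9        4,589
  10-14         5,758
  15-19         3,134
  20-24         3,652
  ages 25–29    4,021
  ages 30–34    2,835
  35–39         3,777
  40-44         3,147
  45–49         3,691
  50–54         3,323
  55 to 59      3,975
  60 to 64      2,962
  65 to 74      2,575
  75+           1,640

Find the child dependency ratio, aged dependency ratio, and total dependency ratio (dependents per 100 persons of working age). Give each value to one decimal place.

0–14: 4,034 + 4,589 + 5,758 = 14,381
15–64: 3,134 + 3,652 + 4,021 + 2,835 + 3,777 + 3,147 + 3,691 + 3,323 + 3,975 + 2,962 = 34,517
65+: 2,575 + 1,640 = 4,215
Youth dependency ratio = 14,381 / 34,517 × 100 = 41.7
Old-age dependency ratio = 4,215 / 34,517 × 100 = 12.2
Total dependency ratio = (14,381 + 4,215) / 34,517 × 100 = 18,596 / 34,517 × 100 = 53.9

Youth dependency ratio: 41.7
Old-age dependency ratio: 12.2
Total dependency ratio: 53.9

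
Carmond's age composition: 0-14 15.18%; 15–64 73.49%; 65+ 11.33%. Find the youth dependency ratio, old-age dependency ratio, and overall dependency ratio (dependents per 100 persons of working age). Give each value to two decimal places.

Youth dependency ratio = 15.18 / 73.49 × 100 = 20.66
Old-age dependency ratio = 11.33 / 73.49 × 100 = 15.42
Total dependency ratio = (15.18 + 11.33) / 73.49 × 100 = 26.51 / 73.49 × 100 = 36.07

Youth dependency ratio: 20.66
Old-age dependency ratio: 15.42
Total dependency ratio: 36.07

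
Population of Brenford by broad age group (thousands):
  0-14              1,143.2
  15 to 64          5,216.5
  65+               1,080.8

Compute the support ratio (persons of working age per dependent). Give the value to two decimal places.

Support ratio = 5,216.5 / (1,143.2 + 1,080.8) = 5,216.5 / 2,224.0 = 2.35

Support ratio: 2.35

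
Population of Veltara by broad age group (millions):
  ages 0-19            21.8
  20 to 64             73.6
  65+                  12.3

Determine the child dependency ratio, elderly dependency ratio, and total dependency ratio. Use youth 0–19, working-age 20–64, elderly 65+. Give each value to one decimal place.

Youth dependency ratio: 29.6
Old-age dependency ratio: 16.7
Total dependency ratio: 46.3

Youth dependency ratio = 21.8 / 73.6 × 100 = 29.6
Old-age dependency ratio = 12.3 / 73.6 × 100 = 16.7
Total dependency ratio = (21.8 + 12.3) / 73.6 × 100 = 34.1 / 73.6 × 100 = 46.3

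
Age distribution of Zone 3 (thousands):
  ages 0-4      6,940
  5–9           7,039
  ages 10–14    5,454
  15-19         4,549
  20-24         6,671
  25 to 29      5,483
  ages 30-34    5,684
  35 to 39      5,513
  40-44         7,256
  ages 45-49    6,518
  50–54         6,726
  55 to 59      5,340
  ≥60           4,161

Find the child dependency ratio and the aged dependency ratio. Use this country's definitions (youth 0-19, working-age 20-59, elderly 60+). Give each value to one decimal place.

Youth dependency ratio: 48.8
Old-age dependency ratio: 8.5

0–19: 6,940 + 7,039 + 5,454 + 4,549 = 23,982
20–59: 6,671 + 5,483 + 5,684 + 5,513 + 7,256 + 6,518 + 6,726 + 5,340 = 49,191
60+: 4,161
Youth dependency ratio = 23,982 / 49,191 × 100 = 48.8
Old-age dependency ratio = 4,161 / 49,191 × 100 = 8.5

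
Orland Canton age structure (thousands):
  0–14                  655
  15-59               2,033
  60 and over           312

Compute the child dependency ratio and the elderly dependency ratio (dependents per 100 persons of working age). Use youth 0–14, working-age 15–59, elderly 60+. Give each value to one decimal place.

Youth dependency ratio: 32.2
Old-age dependency ratio: 15.3

Youth dependency ratio = 655 / 2,033 × 100 = 32.2
Old-age dependency ratio = 312 / 2,033 × 100 = 15.3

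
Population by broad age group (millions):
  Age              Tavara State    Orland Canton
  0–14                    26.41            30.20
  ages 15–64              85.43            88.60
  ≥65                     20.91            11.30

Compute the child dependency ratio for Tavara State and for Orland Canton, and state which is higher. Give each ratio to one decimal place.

Tavara State: 26.41 / 85.43 × 100 = 30.9
Orland Canton: 30.20 / 88.60 × 100 = 34.1

Tavara State: 30.9
Orland Canton: 34.1
Higher: Orland Canton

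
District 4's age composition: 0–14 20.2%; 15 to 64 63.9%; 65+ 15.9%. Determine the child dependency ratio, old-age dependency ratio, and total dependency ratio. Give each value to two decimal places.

Youth dependency ratio: 31.61
Old-age dependency ratio: 24.88
Total dependency ratio: 56.49

Youth dependency ratio = 20.2 / 63.9 × 100 = 31.61
Old-age dependency ratio = 15.9 / 63.9 × 100 = 24.88
Total dependency ratio = (20.2 + 15.9) / 63.9 × 100 = 36.1 / 63.9 × 100 = 56.49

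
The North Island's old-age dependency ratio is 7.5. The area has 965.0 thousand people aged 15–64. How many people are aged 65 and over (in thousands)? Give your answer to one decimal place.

Aged 65 and over: 72.4

Old-age dependency ratio = elderly / working-age × 100
7.5 = E / 965.0 × 100
⇒ 72.4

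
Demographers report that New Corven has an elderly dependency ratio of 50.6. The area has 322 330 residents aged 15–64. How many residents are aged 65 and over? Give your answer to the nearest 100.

Old-age dependency ratio = elderly / working-age × 100
50.6 = E / 322 330 × 100
⇒ 163 100

Aged 65 and over: 163 100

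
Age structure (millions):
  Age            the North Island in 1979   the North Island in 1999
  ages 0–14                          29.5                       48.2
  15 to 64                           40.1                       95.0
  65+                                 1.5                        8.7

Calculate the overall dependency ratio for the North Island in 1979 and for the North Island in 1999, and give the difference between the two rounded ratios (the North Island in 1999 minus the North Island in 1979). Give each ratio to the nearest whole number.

the North Island in 1979: (29.5 + 1.5) / 40.1 × 100 = 31.0 / 40.1 × 100 = 77
the North Island in 1999: (48.2 + 8.7) / 95.0 × 100 = 56.9 / 95.0 × 100 = 60

the North Island in 1979: 77
the North Island in 1999: 60
Difference: -17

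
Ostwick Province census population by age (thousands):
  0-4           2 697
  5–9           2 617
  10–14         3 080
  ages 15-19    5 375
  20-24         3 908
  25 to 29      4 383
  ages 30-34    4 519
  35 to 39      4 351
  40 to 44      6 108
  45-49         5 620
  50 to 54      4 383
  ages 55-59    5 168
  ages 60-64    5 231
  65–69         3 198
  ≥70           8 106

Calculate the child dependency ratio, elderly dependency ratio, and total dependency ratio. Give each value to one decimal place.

0–14: 2 697 + 2 617 + 3 080 = 8 394
15–64: 5 375 + 3 908 + 4 383 + 4 519 + 4 351 + 6 108 + 5 620 + 4 383 + 5 168 + 5 231 = 49 046
65+: 3 198 + 8 106 = 11 304
Youth dependency ratio = 8 394 / 49 046 × 100 = 17.1
Old-age dependency ratio = 11 304 / 49 046 × 100 = 23.0
Total dependency ratio = (8 394 + 11 304) / 49 046 × 100 = 19 698 / 49 046 × 100 = 40.2

Youth dependency ratio: 17.1
Old-age dependency ratio: 23.0
Total dependency ratio: 40.2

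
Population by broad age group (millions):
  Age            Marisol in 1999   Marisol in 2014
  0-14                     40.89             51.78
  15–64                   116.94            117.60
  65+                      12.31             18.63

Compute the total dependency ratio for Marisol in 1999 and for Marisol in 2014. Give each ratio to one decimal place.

Marisol in 1999: 45.5
Marisol in 2014: 59.9

Marisol in 1999: (40.89 + 12.31) / 116.94 × 100 = 53.20 / 116.94 × 100 = 45.5
Marisol in 2014: (51.78 + 18.63) / 117.60 × 100 = 70.41 / 117.60 × 100 = 59.9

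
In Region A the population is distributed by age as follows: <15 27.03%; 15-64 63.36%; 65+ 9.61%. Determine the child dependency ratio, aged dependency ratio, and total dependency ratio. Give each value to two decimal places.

Youth dependency ratio: 42.66
Old-age dependency ratio: 15.17
Total dependency ratio: 57.83

Youth dependency ratio = 27.03 / 63.36 × 100 = 42.66
Old-age dependency ratio = 9.61 / 63.36 × 100 = 15.17
Total dependency ratio = (27.03 + 9.61) / 63.36 × 100 = 36.64 / 63.36 × 100 = 57.83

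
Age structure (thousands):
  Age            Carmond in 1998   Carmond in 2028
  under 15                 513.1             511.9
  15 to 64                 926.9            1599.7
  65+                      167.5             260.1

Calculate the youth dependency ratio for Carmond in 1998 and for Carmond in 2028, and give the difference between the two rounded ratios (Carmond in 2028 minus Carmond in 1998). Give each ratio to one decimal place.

Carmond in 1998: 55.4
Carmond in 2028: 32.0
Difference: -23.4

Carmond in 1998: 513.1 / 926.9 × 100 = 55.4
Carmond in 2028: 511.9 / 1599.7 × 100 = 32.0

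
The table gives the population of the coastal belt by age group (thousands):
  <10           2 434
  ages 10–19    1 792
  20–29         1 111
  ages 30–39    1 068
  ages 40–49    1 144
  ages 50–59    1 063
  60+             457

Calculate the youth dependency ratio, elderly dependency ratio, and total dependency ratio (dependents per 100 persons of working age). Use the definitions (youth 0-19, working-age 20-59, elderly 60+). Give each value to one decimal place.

Youth dependency ratio: 96.4
Old-age dependency ratio: 10.4
Total dependency ratio: 106.8

0–19: 2 434 + 1 792 = 4 226
20–59: 1 111 + 1 068 + 1 144 + 1 063 = 4 386
60+: 457
Youth dependency ratio = 4 226 / 4 386 × 100 = 96.4
Old-age dependency ratio = 457 / 4 386 × 100 = 10.4
Total dependency ratio = (4 226 + 457) / 4 386 × 100 = 4 683 / 4 386 × 100 = 106.8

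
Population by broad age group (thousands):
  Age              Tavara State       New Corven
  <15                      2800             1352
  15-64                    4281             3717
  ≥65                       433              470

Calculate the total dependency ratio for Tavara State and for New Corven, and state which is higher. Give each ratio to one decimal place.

Tavara State: (2800 + 433) / 4281 × 100 = 3233 / 4281 × 100 = 75.5
New Corven: (1352 + 470) / 3717 × 100 = 1822 / 3717 × 100 = 49.0

Tavara State: 75.5
New Corven: 49.0
Higher: Tavara State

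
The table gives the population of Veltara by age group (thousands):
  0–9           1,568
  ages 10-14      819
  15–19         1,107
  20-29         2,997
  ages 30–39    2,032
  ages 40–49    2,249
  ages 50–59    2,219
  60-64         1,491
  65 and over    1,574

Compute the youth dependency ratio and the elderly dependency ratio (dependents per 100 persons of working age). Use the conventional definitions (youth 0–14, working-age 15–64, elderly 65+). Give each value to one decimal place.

0–14: 1,568 + 819 = 2,387
15–64: 1,107 + 2,997 + 2,032 + 2,249 + 2,219 + 1,491 = 12,095
65+: 1,574
Youth dependency ratio = 2,387 / 12,095 × 100 = 19.7
Old-age dependency ratio = 1,574 / 12,095 × 100 = 13.0

Youth dependency ratio: 19.7
Old-age dependency ratio: 13.0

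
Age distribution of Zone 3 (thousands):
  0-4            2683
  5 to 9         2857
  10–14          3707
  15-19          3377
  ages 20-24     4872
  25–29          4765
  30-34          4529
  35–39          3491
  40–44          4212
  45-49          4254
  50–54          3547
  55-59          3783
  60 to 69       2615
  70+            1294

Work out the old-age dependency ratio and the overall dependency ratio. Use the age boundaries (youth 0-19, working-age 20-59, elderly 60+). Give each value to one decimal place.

Old-age dependency ratio: 11.7
Total dependency ratio: 49.4

0–19: 2683 + 2857 + 3707 + 3377 = 12624
20–59: 4872 + 4765 + 4529 + 3491 + 4212 + 4254 + 3547 + 3783 = 33453
60+: 2615 + 1294 = 3909
Old-age dependency ratio = 3909 / 33453 × 100 = 11.7
Total dependency ratio = (12624 + 3909) / 33453 × 100 = 16533 / 33453 × 100 = 49.4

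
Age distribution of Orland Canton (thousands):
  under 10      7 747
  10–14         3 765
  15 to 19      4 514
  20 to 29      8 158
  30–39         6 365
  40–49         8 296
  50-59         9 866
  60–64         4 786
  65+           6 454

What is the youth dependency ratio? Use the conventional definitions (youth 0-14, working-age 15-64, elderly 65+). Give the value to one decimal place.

Youth dependency ratio: 27.4

0–14: 7 747 + 3 765 = 11 512
15–64: 4 514 + 8 158 + 6 365 + 8 296 + 9 866 + 4 786 = 41 985
65+: 6 454
Youth dependency ratio = 11 512 / 41 985 × 100 = 27.4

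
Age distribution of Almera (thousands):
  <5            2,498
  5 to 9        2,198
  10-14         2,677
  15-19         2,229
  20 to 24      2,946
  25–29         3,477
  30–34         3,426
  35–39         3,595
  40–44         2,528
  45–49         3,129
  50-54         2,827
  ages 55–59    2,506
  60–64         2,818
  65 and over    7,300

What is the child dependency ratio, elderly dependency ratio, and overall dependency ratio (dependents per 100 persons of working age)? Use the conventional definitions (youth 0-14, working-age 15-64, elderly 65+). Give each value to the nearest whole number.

Youth dependency ratio: 25
Old-age dependency ratio: 25
Total dependency ratio: 50

0–14: 2,498 + 2,198 + 2,677 = 7,373
15–64: 2,229 + 2,946 + 3,477 + 3,426 + 3,595 + 2,528 + 3,129 + 2,827 + 2,506 + 2,818 = 29,481
65+: 7,300
Youth dependency ratio = 7,373 / 29,481 × 100 = 25
Old-age dependency ratio = 7,300 / 29,481 × 100 = 25
Total dependency ratio = (7,373 + 7,300) / 29,481 × 100 = 14,673 / 29,481 × 100 = 50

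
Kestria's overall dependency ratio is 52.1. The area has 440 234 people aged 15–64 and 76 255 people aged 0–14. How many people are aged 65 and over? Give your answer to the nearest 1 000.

Total dependency ratio = (youth + elderly) / working-age × 100
52.1 = (76 255 + E) / 440 234 × 100
⇒ 153 000

Aged 65 and over: 153 000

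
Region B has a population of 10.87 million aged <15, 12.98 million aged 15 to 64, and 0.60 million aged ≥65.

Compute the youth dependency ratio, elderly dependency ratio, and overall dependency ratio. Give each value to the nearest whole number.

Youth dependency ratio = 10.87 / 12.98 × 100 = 84
Old-age dependency ratio = 0.60 / 12.98 × 100 = 5
Total dependency ratio = (10.87 + 0.60) / 12.98 × 100 = 11.47 / 12.98 × 100 = 88

Youth dependency ratio: 84
Old-age dependency ratio: 5
Total dependency ratio: 88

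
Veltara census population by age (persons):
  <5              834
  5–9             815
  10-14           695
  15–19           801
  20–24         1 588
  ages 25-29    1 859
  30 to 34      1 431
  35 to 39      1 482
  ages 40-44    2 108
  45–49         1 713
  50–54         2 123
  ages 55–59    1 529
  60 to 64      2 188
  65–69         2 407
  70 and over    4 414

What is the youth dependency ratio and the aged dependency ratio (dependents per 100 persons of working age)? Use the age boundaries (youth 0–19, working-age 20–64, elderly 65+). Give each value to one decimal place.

Youth dependency ratio: 19.6
Old-age dependency ratio: 42.6

0–19: 834 + 815 + 695 + 801 = 3 145
20–64: 1 588 + 1 859 + 1 431 + 1 482 + 2 108 + 1 713 + 2 123 + 1 529 + 2 188 = 16 021
65+: 2 407 + 4 414 = 6 821
Youth dependency ratio = 3 145 / 16 021 × 100 = 19.6
Old-age dependency ratio = 6 821 / 16 021 × 100 = 42.6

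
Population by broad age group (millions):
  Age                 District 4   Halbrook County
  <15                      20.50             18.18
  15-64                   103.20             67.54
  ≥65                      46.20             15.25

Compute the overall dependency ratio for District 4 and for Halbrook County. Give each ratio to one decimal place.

District 4: (20.50 + 46.20) / 103.20 × 100 = 66.70 / 103.20 × 100 = 64.6
Halbrook County: (18.18 + 15.25) / 67.54 × 100 = 33.43 / 67.54 × 100 = 49.5

District 4: 64.6
Halbrook County: 49.5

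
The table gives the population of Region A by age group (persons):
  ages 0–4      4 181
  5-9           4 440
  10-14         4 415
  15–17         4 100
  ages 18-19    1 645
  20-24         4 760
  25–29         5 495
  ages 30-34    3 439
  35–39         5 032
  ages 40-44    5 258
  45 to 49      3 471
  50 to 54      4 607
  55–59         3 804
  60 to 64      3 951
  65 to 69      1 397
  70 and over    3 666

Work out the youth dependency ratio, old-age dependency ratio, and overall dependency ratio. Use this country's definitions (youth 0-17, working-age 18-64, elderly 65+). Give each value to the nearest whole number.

Youth dependency ratio: 41
Old-age dependency ratio: 12
Total dependency ratio: 54

0–17: 4 181 + 4 440 + 4 415 + 4 100 = 17 136
18–64: 1 645 + 4 760 + 5 495 + 3 439 + 5 032 + 5 258 + 3 471 + 4 607 + 3 804 + 3 951 = 41 462
65+: 1 397 + 3 666 = 5 063
Youth dependency ratio = 17 136 / 41 462 × 100 = 41
Old-age dependency ratio = 5 063 / 41 462 × 100 = 12
Total dependency ratio = (17 136 + 5 063) / 41 462 × 100 = 22 199 / 41 462 × 100 = 54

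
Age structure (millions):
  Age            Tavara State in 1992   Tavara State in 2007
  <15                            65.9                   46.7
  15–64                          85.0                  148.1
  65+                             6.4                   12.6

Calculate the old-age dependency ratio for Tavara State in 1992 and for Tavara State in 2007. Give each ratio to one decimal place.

Tavara State in 1992: 7.5
Tavara State in 2007: 8.5

Tavara State in 1992: 6.4 / 85.0 × 100 = 7.5
Tavara State in 2007: 12.6 / 148.1 × 100 = 8.5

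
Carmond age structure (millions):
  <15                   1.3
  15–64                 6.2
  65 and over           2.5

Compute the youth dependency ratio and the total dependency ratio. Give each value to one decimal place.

Youth dependency ratio = 1.3 / 6.2 × 100 = 21.0
Total dependency ratio = (1.3 + 2.5) / 6.2 × 100 = 3.8 / 6.2 × 100 = 61.3

Youth dependency ratio: 21.0
Total dependency ratio: 61.3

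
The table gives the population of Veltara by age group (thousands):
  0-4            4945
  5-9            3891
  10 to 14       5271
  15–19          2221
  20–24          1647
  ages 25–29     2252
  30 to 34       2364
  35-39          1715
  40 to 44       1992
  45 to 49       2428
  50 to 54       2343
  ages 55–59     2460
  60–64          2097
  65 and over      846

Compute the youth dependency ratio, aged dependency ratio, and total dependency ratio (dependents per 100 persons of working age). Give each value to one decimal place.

0–14: 4945 + 3891 + 5271 = 14107
15–64: 2221 + 1647 + 2252 + 2364 + 1715 + 1992 + 2428 + 2343 + 2460 + 2097 = 21519
65+: 846
Youth dependency ratio = 14107 / 21519 × 100 = 65.6
Old-age dependency ratio = 846 / 21519 × 100 = 3.9
Total dependency ratio = (14107 + 846) / 21519 × 100 = 14953 / 21519 × 100 = 69.5

Youth dependency ratio: 65.6
Old-age dependency ratio: 3.9
Total dependency ratio: 69.5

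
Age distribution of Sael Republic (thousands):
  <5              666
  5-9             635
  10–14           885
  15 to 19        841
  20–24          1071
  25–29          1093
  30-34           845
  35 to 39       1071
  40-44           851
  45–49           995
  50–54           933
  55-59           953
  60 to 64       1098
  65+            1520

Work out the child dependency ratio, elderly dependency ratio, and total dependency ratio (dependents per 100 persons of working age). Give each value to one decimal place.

0–14: 666 + 635 + 885 = 2186
15–64: 841 + 1071 + 1093 + 845 + 1071 + 851 + 995 + 933 + 953 + 1098 = 9751
65+: 1520
Youth dependency ratio = 2186 / 9751 × 100 = 22.4
Old-age dependency ratio = 1520 / 9751 × 100 = 15.6
Total dependency ratio = (2186 + 1520) / 9751 × 100 = 3706 / 9751 × 100 = 38.0

Youth dependency ratio: 22.4
Old-age dependency ratio: 15.6
Total dependency ratio: 38.0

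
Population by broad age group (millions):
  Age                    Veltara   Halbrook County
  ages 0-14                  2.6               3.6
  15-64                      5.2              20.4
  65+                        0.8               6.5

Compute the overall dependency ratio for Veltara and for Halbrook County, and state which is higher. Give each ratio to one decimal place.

Veltara: (2.6 + 0.8) / 5.2 × 100 = 3.4 / 5.2 × 100 = 65.4
Halbrook County: (3.6 + 6.5) / 20.4 × 100 = 10.1 / 20.4 × 100 = 49.5

Veltara: 65.4
Halbrook County: 49.5
Higher: Veltara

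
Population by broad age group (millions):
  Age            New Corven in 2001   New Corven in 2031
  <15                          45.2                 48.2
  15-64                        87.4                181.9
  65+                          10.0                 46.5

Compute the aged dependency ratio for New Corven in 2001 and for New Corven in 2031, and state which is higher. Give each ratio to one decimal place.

New Corven in 2001: 10.0 / 87.4 × 100 = 11.4
New Corven in 2031: 46.5 / 181.9 × 100 = 25.6

New Corven in 2001: 11.4
New Corven in 2031: 25.6
Higher: New Corven in 2031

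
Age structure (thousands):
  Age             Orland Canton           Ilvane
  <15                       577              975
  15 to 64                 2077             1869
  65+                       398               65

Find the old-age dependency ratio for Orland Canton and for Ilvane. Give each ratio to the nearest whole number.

Orland Canton: 19
Ilvane: 3

Orland Canton: 398 / 2077 × 100 = 19
Ilvane: 65 / 1869 × 100 = 3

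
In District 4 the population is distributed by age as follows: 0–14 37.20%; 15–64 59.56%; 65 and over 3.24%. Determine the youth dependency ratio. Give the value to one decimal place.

Youth dependency ratio = 37.20 / 59.56 × 100 = 62.5

Youth dependency ratio: 62.5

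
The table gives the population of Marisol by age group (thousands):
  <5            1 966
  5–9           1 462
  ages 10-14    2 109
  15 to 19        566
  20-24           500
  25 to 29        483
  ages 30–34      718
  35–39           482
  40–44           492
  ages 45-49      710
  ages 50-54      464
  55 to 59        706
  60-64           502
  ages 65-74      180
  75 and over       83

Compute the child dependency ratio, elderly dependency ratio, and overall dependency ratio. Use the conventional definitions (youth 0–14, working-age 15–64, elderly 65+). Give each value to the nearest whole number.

Youth dependency ratio: 98
Old-age dependency ratio: 5
Total dependency ratio: 103

0–14: 1 966 + 1 462 + 2 109 = 5 537
15–64: 566 + 500 + 483 + 718 + 482 + 492 + 710 + 464 + 706 + 502 = 5 623
65+: 180 + 83 = 263
Youth dependency ratio = 5 537 / 5 623 × 100 = 98
Old-age dependency ratio = 263 / 5 623 × 100 = 5
Total dependency ratio = (5 537 + 263) / 5 623 × 100 = 5 800 / 5 623 × 100 = 103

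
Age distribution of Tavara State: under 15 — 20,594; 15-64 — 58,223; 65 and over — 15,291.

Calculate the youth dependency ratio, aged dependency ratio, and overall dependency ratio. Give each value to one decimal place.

Youth dependency ratio = 20,594 / 58,223 × 100 = 35.4
Old-age dependency ratio = 15,291 / 58,223 × 100 = 26.3
Total dependency ratio = (20,594 + 15,291) / 58,223 × 100 = 35,885 / 58,223 × 100 = 61.6

Youth dependency ratio: 35.4
Old-age dependency ratio: 26.3
Total dependency ratio: 61.6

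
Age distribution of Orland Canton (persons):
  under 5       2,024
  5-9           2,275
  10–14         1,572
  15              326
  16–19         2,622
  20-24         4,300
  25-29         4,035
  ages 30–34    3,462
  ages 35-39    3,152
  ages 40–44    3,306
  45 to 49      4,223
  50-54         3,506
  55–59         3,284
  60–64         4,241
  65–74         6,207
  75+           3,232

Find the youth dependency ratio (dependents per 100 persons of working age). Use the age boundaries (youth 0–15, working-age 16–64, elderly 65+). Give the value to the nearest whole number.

0–15: 2,024 + 2,275 + 1,572 + 326 = 6,197
16–64: 2,622 + 4,300 + 4,035 + 3,462 + 3,152 + 3,306 + 4,223 + 3,506 + 3,284 + 4,241 = 36,131
65+: 6,207 + 3,232 = 9,439
Youth dependency ratio = 6,197 / 36,131 × 100 = 17

Youth dependency ratio: 17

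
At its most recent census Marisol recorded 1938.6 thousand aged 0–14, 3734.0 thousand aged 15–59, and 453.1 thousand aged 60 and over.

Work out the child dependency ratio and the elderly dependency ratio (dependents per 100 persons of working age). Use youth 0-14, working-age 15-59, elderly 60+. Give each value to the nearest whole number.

Youth dependency ratio: 52
Old-age dependency ratio: 12

Youth dependency ratio = 1938.6 / 3734.0 × 100 = 52
Old-age dependency ratio = 453.1 / 3734.0 × 100 = 12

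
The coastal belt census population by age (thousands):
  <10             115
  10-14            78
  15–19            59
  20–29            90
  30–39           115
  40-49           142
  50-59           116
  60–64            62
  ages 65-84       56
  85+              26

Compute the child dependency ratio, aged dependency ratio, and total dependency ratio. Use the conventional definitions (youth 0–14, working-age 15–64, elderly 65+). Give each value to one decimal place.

Youth dependency ratio: 33.0
Old-age dependency ratio: 14.0
Total dependency ratio: 47.1

0–14: 115 + 78 = 193
15–64: 59 + 90 + 115 + 142 + 116 + 62 = 584
65+: 56 + 26 = 82
Youth dependency ratio = 193 / 584 × 100 = 33.0
Old-age dependency ratio = 82 / 584 × 100 = 14.0
Total dependency ratio = (193 + 82) / 584 × 100 = 275 / 584 × 100 = 47.1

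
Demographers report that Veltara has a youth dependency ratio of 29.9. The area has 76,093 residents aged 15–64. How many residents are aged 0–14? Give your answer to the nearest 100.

Aged 0–14: 22,800

Youth dependency ratio = youth / working-age × 100
29.9 = Y / 76,093 × 100
⇒ 22,800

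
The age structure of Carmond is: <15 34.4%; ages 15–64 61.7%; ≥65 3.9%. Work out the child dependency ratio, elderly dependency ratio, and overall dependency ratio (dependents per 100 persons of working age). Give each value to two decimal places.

Youth dependency ratio = 34.4 / 61.7 × 100 = 55.75
Old-age dependency ratio = 3.9 / 61.7 × 100 = 6.32
Total dependency ratio = (34.4 + 3.9) / 61.7 × 100 = 38.3 / 61.7 × 100 = 62.07

Youth dependency ratio: 55.75
Old-age dependency ratio: 6.32
Total dependency ratio: 62.07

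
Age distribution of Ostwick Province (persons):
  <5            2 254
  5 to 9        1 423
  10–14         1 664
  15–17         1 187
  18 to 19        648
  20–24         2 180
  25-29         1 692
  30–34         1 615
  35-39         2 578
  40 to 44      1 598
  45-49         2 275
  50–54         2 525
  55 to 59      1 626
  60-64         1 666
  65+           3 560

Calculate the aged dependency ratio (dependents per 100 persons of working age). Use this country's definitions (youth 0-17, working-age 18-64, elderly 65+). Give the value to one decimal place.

0–17: 2 254 + 1 423 + 1 664 + 1 187 = 6 528
18–64: 648 + 2 180 + 1 692 + 1 615 + 2 578 + 1 598 + 2 275 + 2 525 + 1 626 + 1 666 = 18 403
65+: 3 560
Old-age dependency ratio = 3 560 / 18 403 × 100 = 19.3

Old-age dependency ratio: 19.3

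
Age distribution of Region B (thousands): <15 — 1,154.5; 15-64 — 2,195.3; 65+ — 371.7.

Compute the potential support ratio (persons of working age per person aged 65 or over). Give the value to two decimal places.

Potential support ratio: 5.91

Potential support ratio = 2,195.3 / 371.7 = 5.91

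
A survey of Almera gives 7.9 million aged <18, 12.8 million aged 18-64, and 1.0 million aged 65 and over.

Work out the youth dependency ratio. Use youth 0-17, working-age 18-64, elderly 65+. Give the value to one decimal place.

Youth dependency ratio = 7.9 / 12.8 × 100 = 61.7

Youth dependency ratio: 61.7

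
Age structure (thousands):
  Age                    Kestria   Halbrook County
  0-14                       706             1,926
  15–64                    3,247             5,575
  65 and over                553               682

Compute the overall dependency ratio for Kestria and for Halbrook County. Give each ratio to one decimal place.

Kestria: (706 + 553) / 3,247 × 100 = 1,259 / 3,247 × 100 = 38.8
Halbrook County: (1,926 + 682) / 5,575 × 100 = 2,608 / 5,575 × 100 = 46.8

Kestria: 38.8
Halbrook County: 46.8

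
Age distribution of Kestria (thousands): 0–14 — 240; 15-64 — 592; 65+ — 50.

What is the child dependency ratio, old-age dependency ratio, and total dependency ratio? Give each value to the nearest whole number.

Youth dependency ratio = 240 / 592 × 100 = 41
Old-age dependency ratio = 50 / 592 × 100 = 8
Total dependency ratio = (240 + 50) / 592 × 100 = 290 / 592 × 100 = 49

Youth dependency ratio: 41
Old-age dependency ratio: 8
Total dependency ratio: 49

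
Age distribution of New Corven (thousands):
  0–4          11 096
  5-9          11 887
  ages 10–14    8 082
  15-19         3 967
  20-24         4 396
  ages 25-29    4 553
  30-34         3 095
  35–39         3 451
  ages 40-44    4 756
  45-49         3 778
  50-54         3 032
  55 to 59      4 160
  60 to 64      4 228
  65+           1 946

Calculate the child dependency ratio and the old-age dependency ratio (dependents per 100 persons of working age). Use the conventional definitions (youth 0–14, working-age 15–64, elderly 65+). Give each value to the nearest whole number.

Youth dependency ratio: 79
Old-age dependency ratio: 5

0–14: 11 096 + 11 887 + 8 082 = 31 065
15–64: 3 967 + 4 396 + 4 553 + 3 095 + 3 451 + 4 756 + 3 778 + 3 032 + 4 160 + 4 228 = 39 416
65+: 1 946
Youth dependency ratio = 31 065 / 39 416 × 100 = 79
Old-age dependency ratio = 1 946 / 39 416 × 100 = 5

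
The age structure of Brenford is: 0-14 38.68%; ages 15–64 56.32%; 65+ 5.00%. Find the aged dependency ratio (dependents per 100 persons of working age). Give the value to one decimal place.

Old-age dependency ratio = 5.00 / 56.32 × 100 = 8.9

Old-age dependency ratio: 8.9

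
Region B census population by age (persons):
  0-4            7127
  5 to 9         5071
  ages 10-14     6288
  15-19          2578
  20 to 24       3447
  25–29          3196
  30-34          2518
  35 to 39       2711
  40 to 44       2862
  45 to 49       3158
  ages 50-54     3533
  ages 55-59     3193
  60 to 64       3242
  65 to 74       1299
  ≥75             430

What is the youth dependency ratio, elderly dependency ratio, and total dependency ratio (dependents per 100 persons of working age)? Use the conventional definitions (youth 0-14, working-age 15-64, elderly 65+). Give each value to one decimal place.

Youth dependency ratio: 60.7
Old-age dependency ratio: 5.7
Total dependency ratio: 66.4

0–14: 7127 + 5071 + 6288 = 18486
15–64: 2578 + 3447 + 3196 + 2518 + 2711 + 2862 + 3158 + 3533 + 3193 + 3242 = 30438
65+: 1299 + 430 = 1729
Youth dependency ratio = 18486 / 30438 × 100 = 60.7
Old-age dependency ratio = 1729 / 30438 × 100 = 5.7
Total dependency ratio = (18486 + 1729) / 30438 × 100 = 20215 / 30438 × 100 = 66.4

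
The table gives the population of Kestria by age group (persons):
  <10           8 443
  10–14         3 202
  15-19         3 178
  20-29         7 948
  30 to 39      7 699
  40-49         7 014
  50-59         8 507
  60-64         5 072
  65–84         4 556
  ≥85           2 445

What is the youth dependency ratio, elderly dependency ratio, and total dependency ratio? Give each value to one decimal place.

0–14: 8 443 + 3 202 = 11 645
15–64: 3 178 + 7 948 + 7 699 + 7 014 + 8 507 + 5 072 = 39 418
65+: 4 556 + 2 445 = 7 001
Youth dependency ratio = 11 645 / 39 418 × 100 = 29.5
Old-age dependency ratio = 7 001 / 39 418 × 100 = 17.8
Total dependency ratio = (11 645 + 7 001) / 39 418 × 100 = 18 646 / 39 418 × 100 = 47.3

Youth dependency ratio: 29.5
Old-age dependency ratio: 17.8
Total dependency ratio: 47.3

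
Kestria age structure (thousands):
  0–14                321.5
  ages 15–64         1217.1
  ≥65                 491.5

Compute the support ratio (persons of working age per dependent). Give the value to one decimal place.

Support ratio: 1.5

Support ratio = 1217.1 / (321.5 + 491.5) = 1217.1 / 813.0 = 1.5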